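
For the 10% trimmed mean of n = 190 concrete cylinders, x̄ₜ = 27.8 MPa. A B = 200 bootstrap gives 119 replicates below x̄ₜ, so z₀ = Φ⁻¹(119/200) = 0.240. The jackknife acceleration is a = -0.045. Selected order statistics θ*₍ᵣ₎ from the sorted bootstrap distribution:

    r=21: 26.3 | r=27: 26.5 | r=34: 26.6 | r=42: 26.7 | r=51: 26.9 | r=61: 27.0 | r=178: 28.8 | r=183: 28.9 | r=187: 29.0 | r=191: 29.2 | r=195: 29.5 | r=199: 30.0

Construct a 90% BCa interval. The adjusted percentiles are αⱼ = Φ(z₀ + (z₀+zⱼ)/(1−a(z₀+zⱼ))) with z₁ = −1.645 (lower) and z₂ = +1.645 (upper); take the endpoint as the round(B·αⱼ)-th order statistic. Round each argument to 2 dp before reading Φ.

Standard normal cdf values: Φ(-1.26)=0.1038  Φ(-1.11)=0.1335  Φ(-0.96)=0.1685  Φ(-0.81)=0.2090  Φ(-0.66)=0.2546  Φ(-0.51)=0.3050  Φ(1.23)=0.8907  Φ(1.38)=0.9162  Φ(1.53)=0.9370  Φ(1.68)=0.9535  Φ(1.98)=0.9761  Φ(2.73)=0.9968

Lower: z₀ + z₁ = 0.240 + (-1.645) = -1.405; 1 − a(z₀+z₁) = 1 − (-0.045)(-1.405) = 0.9368; argument = 0.240 + (-1.405)/0.9368 = -1.2598 → -1.26.
α₁ = Φ(-1.26) = 0.1038; rank = round(200 × 0.1038) = 21; θ*₍21₎ = 26.3.
Upper: z₀ + z₂ = 1.885; 1 − a(z₀+z₂) = 1.0848; argument = 1.9776 → 1.98; α₂ = 0.9761; rank = 195; θ*₍195₎ = 29.5.

(26.3, 29.5)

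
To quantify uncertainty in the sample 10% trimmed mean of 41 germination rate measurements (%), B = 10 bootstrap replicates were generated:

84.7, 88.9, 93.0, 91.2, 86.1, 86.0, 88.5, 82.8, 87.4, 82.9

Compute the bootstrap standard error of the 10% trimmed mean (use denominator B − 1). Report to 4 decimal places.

SE* = 3.3497

Bootstrap SE is the standard deviation of the 10 replicate 10% trimmed means.
Mean of replicates: (84.7 + 88.9 + 93.0 + 91.2 + 86.1 + 86.0 + 88.5 + 82.8 + 87.4 + 82.9) / 10 = 871.50000 / 10 = 87.15000
Sum of squared deviations: (−2.45000)² + (+1.75000)² + (+5.85000)² + (+4.05000)² + (−1.05000)² + (−1.15000)² + (+1.35000)² + (−4.35000)² + (+0.25000)² + (−4.25000)² = 100.98500
Variance = 100.98500 / 9 = 11.22056
SE* = √11.22056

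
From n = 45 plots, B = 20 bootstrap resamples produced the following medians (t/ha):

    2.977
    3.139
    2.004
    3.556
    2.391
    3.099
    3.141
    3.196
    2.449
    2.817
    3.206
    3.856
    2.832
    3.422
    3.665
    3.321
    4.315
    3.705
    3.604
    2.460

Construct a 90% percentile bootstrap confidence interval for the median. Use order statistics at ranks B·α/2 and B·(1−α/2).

(2.004, 3.856)

Sorted replicates: 2.004, 2.391, 2.449, 2.460, 2.817, 2.832, 2.977, 3.099, 3.139, 3.141, 3.196, 3.206, 3.321, 3.422, 3.556, 3.604, 3.665, 3.705, 3.856, 4.315
α = 0.10; lower rank = 20 × 0.050 = 1; upper rank = 20 × 0.950 = 19.
The 1st smallest replicate is 2.004; the 19th is 3.856.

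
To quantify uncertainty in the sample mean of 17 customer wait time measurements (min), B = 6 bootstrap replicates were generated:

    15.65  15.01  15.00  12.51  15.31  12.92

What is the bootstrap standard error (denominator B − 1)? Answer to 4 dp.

SE* = 1.3331

Bootstrap SE is the standard deviation of the 6 replicate means.
Mean of replicates: (15.65 + 15.01 + 15.00 + 12.51 + 15.31 + 12.92) / 6 = 86.40000 / 6 = 14.40000
Sum of squared deviations: (+1.25000)² + (+0.61000)² + (+0.60000)² + (−1.89000)² + (+0.91000)² + (−1.48000)² = 8.88520
Variance = 8.88520 / 5 = 1.77704
SE* = √1.77704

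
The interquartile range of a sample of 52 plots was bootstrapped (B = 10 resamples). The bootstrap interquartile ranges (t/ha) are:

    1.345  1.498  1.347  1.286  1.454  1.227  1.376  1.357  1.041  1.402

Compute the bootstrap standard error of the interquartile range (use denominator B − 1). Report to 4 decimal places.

Bootstrap SE is the standard deviation of the 10 replicate interquartile ranges.
Mean of replicates: (1.345 + 1.498 + 1.347 + 1.286 + 1.454 + 1.227 + 1.376 + 1.357 + 1.041 + 1.402) / 10 = 13.33300 / 10 = 1.33330
Sum of squared deviations: (+0.01170)² + (+0.16470)² + (+0.01370)² + (−0.04730)² + (+0.12070)² + (−0.10630)² + (+0.04270)² + (+0.02370)² + (−0.29230)² + (+0.06870)² = 0.14810
Variance = 0.14810 / 9 = 0.01646
SE* = √0.01646

SE* = 0.1283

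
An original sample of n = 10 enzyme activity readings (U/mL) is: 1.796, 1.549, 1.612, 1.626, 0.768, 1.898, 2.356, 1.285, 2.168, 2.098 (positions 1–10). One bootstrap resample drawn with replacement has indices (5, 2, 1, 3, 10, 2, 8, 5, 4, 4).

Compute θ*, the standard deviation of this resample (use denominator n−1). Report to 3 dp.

Resample values: 0.768, 1.549, 1.796, 1.612, 2.098, 1.549, 1.285, 0.768, 1.626, 1.626.
Mean = 1.4677; sum of squared deviations = 1.6018
s² = 1.6018 / 9 = 0.1780
s = √0.1780 = 0.422

θ* = 0.422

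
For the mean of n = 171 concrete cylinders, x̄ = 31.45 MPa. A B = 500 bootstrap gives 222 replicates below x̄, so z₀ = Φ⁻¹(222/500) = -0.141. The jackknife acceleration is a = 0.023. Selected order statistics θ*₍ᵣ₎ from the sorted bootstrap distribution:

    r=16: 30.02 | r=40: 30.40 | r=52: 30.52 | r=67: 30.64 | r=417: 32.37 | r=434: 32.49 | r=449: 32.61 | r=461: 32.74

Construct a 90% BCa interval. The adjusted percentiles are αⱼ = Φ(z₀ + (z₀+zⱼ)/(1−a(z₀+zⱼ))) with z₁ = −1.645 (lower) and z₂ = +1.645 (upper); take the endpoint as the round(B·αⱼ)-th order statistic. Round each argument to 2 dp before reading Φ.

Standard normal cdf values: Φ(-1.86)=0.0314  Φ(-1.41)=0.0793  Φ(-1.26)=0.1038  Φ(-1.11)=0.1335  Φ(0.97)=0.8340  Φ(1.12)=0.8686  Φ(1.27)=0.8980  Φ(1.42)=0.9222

Lower: z₀ + z₁ = -0.141 + (-1.645) = -1.786; 1 − a(z₀+z₁) = 1 − (0.023)(-1.786) = 1.0411; argument = -0.141 + (-1.786)/1.0411 = -1.8565 → -1.86.
α₁ = Φ(-1.86) = 0.0314; rank = round(500 × 0.0314) = 16; θ*₍16₎ = 30.02.
Upper: z₀ + z₂ = 1.504; 1 − a(z₀+z₂) = 0.9654; argument = 1.4169 → 1.42; α₂ = 0.9222; rank = 461; θ*₍461₎ = 32.74.

(30.02, 32.74)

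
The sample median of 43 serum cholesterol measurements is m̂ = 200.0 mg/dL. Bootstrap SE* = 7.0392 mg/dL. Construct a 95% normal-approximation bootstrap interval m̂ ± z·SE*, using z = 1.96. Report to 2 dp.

(186.20, 213.80)

Margin = 1.96 × 7.0392 = 13.797
Interval: 200.0 ± 13.797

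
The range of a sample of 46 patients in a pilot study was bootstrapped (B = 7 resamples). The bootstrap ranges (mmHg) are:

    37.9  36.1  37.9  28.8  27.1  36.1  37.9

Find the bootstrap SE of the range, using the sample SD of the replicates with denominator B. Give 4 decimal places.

Bootstrap SE is the standard deviation of the 7 replicate ranges.
Mean of replicates: (37.9 + 36.1 + 37.9 + 28.8 + 27.1 + 36.1 + 37.9) / 7 = 241.80000 / 7 = 34.54286
Sum of squared deviations: (+3.35714)² + (+1.55714)² + (+3.35714)² + (−5.74286)² + (−7.44286)² + (+1.55714)² + (+3.35714)² = 127.03714
Variance = 127.03714 / 7 = 18.14816
SE* = √18.14816

SE* = 4.2601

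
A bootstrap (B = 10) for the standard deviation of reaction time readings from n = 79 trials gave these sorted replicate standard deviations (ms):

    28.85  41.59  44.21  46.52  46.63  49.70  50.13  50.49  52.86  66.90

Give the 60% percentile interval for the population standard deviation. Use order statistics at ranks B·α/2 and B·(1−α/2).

α = 0.40; lower rank = 10 × 0.200 = 2; upper rank = 10 × 0.800 = 8.
The 2nd smallest replicate is 41.59; the 8th is 50.49.

(41.59, 50.49)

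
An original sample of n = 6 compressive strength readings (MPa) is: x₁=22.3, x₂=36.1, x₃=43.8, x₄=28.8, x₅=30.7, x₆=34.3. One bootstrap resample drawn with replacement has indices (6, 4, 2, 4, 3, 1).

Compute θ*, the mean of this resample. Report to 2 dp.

Resample values: 34.3, 28.8, 36.1, 28.8, 43.8, 22.3.
Mean = (34.3 + 28.8 + 36.1 + 28.8 + 43.8 + 22.3) / 6 = 194.10 / 6 = 32.35

θ* = 32.35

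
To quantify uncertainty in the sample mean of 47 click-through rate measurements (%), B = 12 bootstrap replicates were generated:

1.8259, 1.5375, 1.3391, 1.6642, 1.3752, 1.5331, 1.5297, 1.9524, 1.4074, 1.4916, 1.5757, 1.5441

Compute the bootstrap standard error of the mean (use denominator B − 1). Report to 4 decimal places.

SE* = 0.1781

Bootstrap SE is the standard deviation of the 12 replicate means.
Mean of replicates: (1.8259 + 1.5375 + 1.3391 + 1.6642 + 1.3752 + 1.5331 + 1.5297 + 1.9524 + 1.4074 + 1.4916 + 1.5757 + 1.5441) / 12 = 18.77590 / 12 = 1.56466
Sum of squared deviations: (+0.26124)² + (−0.02716)² + (−0.22556)² + (+0.09954)² + (−0.18946)² + (−0.03156)² + (−0.03496)² + (+0.38774)² + (−0.15726)² + (−0.07306)² + (+0.01104)² + (−0.02056)² = 0.34884
Variance = 0.34884 / 11 = 0.03171
SE* = √0.03171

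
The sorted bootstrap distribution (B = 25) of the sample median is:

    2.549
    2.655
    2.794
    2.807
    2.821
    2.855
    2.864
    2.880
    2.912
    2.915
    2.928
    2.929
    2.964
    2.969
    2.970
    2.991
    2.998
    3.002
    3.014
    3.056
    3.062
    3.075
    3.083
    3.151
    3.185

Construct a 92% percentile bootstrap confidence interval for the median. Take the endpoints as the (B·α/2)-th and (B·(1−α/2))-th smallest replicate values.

(2.549, 3.151)

α = 0.08; lower rank = 25 × 0.040 = 1; upper rank = 25 × 0.960 = 24.
The 1st smallest replicate is 2.549; the 24th is 3.151.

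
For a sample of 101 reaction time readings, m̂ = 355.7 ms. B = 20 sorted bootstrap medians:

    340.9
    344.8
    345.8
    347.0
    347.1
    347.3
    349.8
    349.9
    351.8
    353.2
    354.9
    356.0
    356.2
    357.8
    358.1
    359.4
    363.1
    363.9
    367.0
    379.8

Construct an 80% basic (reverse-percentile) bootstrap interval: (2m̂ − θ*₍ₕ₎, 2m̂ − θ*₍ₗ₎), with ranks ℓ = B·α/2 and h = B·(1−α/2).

(347.5, 366.6)

Percentile endpoints at ranks 2 and 18: θ*₍2₎ = 344.8, θ*₍18₎ = 363.9.
Basic interval reflects these around m̂:
  lower = 2 × 355.7 − 363.9 = 347.5
  upper = 2 × 355.7 − 344.8 = 366.6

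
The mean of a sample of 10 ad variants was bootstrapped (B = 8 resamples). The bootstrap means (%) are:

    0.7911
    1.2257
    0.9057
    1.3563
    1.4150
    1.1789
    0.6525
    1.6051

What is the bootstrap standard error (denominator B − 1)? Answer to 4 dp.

SE* = 0.3299

Bootstrap SE is the standard deviation of the 8 replicate means.
Mean of replicates: (0.7911 + 1.2257 + 0.9057 + 1.3563 + 1.4150 + 1.1789 + 0.6525 + 1.6051) / 8 = 9.13030 / 8 = 1.14129
Sum of squared deviations: (−0.35019)² + (+0.08441)² + (−0.23559)² + (+0.21501)² + (+0.27371)² + (+0.03761)² + (−0.48879)² + (+0.46381)² = 0.76186
Variance = 0.76186 / 7 = 0.10884
SE* = √0.10884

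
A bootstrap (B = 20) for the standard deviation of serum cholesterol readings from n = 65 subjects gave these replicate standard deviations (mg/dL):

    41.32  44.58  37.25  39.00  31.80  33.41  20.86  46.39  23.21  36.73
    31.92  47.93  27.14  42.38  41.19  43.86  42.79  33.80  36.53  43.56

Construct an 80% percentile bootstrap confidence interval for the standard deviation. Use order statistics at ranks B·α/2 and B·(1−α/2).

Sorted replicates: 20.86, 23.21, 27.14, 31.80, 31.92, 33.41, 33.80, 36.53, 36.73, 37.25, 39.00, 41.19, 41.32, 42.38, 42.79, 43.56, 43.86, 44.58, 46.39, 47.93
α = 0.20; lower rank = 20 × 0.100 = 2; upper rank = 20 × 0.900 = 18.
The 2nd smallest replicate is 23.21; the 18th is 44.58.

(23.21, 44.58)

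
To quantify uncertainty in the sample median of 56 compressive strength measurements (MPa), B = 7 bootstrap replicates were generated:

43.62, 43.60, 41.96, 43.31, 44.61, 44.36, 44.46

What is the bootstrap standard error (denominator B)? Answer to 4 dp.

SE* = 0.8483

Bootstrap SE is the standard deviation of the 7 replicate medians.
Mean of replicates: (43.62 + 43.60 + 41.96 + 43.31 + 44.61 + 44.36 + 44.46) / 7 = 305.92000 / 7 = 43.70286
Sum of squared deviations: (−0.08286)² + (−0.10286)² + (−1.74286)² + (−0.39286)² + (+0.90714)² + (+0.65714)² + (+0.75714)² = 5.03734
Variance = 5.03734 / 7 = 0.71962
SE* = √0.71962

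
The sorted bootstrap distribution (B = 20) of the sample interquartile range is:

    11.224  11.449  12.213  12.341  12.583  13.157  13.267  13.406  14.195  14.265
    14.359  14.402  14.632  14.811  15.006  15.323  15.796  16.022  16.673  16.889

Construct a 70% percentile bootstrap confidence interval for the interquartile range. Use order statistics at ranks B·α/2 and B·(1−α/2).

α = 0.30; lower rank = 20 × 0.150 = 3; upper rank = 20 × 0.850 = 17.
The 3rd smallest replicate is 12.213; the 17th is 15.796.

(12.213, 15.796)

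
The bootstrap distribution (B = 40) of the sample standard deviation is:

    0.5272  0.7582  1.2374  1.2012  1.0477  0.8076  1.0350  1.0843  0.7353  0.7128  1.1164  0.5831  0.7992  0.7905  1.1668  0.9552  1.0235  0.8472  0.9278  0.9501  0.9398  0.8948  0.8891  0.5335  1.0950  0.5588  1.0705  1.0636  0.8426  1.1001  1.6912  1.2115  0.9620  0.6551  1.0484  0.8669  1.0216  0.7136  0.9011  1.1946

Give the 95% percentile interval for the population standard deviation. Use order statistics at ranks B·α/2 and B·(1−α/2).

Sorted replicates: 0.5272, 0.5335, 0.5588, 0.5831, 0.6551, 0.7128, 0.7136, 0.7353, 0.7582, 0.7905, 0.7992, 0.8076, 0.8426, 0.8472, 0.8669, 0.8891, 0.8948, 0.9011, 0.9278, 0.9398, 0.9501, 0.9552, 0.9620, 1.0216, 1.0235, 1.0350, 1.0477, 1.0484, 1.0636, 1.0705, 1.0843, 1.0950, 1.1001, 1.1164, 1.1668, 1.1946, 1.2012, 1.2115, 1.2374, 1.6912
α = 0.05; lower rank = 40 × 0.025 = 1; upper rank = 40 × 0.975 = 39.
The 1st smallest replicate is 0.5272; the 39th is 1.2374.

(0.5272, 1.2374)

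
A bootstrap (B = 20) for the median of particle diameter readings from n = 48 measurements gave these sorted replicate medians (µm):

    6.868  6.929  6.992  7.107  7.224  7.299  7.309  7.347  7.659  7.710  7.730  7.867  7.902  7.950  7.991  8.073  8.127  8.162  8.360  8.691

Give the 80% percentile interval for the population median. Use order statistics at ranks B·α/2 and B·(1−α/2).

(6.929, 8.162)

α = 0.20; lower rank = 20 × 0.100 = 2; upper rank = 20 × 0.900 = 18.
The 2nd smallest replicate is 6.929; the 18th is 8.162.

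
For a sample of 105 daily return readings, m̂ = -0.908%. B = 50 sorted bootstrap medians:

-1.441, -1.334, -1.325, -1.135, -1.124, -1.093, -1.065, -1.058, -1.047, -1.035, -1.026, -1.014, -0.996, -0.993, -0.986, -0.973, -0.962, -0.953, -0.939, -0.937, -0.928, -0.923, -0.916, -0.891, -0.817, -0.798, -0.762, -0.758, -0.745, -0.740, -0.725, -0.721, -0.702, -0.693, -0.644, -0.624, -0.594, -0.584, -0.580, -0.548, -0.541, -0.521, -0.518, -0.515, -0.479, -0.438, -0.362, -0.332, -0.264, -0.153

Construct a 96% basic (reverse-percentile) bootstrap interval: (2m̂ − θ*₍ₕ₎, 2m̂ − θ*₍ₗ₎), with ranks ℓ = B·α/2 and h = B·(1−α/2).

(-1.552, -0.375)

Percentile endpoints at ranks 1 and 49: θ*₍1₎ = -1.441, θ*₍49₎ = -0.264.
Basic interval reflects these around m̂:
  lower = 2 × -0.908 − -0.264 = -1.552
  upper = 2 × -0.908 − -1.441 = -0.375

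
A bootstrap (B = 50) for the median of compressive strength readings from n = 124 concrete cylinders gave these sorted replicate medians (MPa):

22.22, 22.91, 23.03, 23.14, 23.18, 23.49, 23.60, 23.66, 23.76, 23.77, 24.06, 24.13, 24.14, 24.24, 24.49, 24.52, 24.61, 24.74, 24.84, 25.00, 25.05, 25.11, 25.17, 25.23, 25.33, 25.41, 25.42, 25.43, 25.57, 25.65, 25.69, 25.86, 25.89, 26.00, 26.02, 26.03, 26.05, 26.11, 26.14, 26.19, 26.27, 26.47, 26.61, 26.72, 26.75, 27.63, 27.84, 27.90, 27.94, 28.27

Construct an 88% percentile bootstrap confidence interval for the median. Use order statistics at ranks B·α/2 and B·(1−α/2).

α = 0.12; lower rank = 50 × 0.060 = 3; upper rank = 50 × 0.940 = 47.
The 3rd smallest replicate is 23.03; the 47th is 27.84.

(23.03, 27.84)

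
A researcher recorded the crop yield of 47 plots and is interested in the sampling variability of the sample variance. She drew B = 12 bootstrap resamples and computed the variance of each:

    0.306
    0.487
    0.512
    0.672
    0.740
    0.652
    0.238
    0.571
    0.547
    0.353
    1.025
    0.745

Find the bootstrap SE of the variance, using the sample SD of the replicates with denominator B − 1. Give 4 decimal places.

SE* = 0.2177

Bootstrap SE is the standard deviation of the 12 replicate variances.
Mean of replicates: (0.306 + 0.487 + 0.512 + 0.672 + 0.740 + 0.652 + 0.238 + 0.571 + 0.547 + 0.353 + 1.025 + 0.745) / 12 = 6.84800 / 12 = 0.57067
Sum of squared deviations: (−0.26467)² + (−0.08367)² + (−0.05867)² + (+0.10133)² + (+0.16933)² + (+0.08133)² + (−0.33267)² + (+0.00033)² + (−0.02367)² + (−0.21767)² + (+0.45433)² + (+0.17433)² = 0.52146
Variance = 0.52146 / 11 = 0.04741
SE* = √0.04741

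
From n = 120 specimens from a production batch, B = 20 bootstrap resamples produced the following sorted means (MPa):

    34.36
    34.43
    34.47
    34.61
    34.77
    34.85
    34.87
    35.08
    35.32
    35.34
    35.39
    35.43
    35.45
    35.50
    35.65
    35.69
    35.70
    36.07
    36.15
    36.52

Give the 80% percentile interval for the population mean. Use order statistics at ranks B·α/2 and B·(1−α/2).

α = 0.20; lower rank = 20 × 0.100 = 2; upper rank = 20 × 0.900 = 18.
The 2nd smallest replicate is 34.43; the 18th is 36.07.

(34.43, 36.07)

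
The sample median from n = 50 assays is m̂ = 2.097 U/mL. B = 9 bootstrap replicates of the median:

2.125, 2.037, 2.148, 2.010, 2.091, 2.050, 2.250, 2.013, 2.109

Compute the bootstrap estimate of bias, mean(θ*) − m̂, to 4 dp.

bias = −0.0044

mean(θ*) = (2.125 + 2.037 + 2.148 + 2.010 + 2.091 + 2.050 + 2.250 + 2.013 + 2.109) / 9 = 2.09256
bias = 2.09256 − 2.097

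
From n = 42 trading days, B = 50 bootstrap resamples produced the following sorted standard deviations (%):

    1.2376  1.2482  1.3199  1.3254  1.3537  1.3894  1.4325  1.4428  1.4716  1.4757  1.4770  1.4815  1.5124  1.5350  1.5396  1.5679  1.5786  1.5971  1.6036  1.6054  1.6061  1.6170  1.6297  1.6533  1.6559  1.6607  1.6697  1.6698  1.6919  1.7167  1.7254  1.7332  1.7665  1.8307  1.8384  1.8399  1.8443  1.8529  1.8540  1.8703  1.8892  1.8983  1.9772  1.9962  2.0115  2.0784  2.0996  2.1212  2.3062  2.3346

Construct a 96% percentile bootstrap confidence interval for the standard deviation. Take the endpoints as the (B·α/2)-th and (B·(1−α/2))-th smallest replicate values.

(1.2376, 2.3062)

α = 0.04; lower rank = 50 × 0.020 = 1; upper rank = 50 × 0.980 = 49.
The 1st smallest replicate is 1.2376; the 49th is 2.3062.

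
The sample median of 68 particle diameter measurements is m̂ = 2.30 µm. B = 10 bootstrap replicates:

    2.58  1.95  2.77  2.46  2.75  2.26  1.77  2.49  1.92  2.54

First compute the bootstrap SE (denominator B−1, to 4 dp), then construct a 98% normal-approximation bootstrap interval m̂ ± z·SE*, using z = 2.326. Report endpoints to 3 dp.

(1.470, 3.130)

Mean of replicates = 2.3490; sum of squared deviations = 1.1465; SE* = √(1.1465/9) = 0.3569
Margin = 2.326 × 0.3569 = 0.8301
Interval: 2.30 ± 0.8301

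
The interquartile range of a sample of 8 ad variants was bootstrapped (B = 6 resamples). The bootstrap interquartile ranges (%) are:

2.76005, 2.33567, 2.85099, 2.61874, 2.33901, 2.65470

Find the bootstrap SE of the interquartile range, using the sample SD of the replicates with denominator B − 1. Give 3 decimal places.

SE* = 0.214

Bootstrap SE is the standard deviation of the 6 replicate interquartile ranges.
Mean of replicates: (2.76005 + 2.33567 + 2.85099 + 2.61874 + 2.33901 + 2.65470) / 6 = 15.559160 / 6 = 2.593193
Sum of squared deviations: (+0.166857)² + (−0.257523)² + (+0.257797)² + (+0.025547)² + (−0.254183)² + (+0.061507)² = 0.229663
Variance = 0.229663 / 5 = 0.045933
SE* = √0.045933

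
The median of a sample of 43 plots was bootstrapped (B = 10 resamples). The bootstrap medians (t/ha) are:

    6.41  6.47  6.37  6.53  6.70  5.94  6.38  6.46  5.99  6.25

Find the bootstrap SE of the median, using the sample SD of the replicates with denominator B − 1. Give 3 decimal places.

Bootstrap SE is the standard deviation of the 10 replicate medians.
Mean of replicates: (6.41 + 6.47 + 6.37 + 6.53 + 6.70 + 5.94 + 6.38 + 6.46 + 5.99 + 6.25) / 10 = 63.5000 / 10 = 6.3500
Sum of squared deviations: (+0.0600)² + (+0.1200)² + (+0.0200)² + (+0.1800)² + (+0.3500)² + (−0.4100)² + (+0.0300)² + (+0.1100)² + (−0.3600)² + (−0.1000)² = 0.4940
Variance = 0.4940 / 9 = 0.0549
SE* = √0.0549

SE* = 0.234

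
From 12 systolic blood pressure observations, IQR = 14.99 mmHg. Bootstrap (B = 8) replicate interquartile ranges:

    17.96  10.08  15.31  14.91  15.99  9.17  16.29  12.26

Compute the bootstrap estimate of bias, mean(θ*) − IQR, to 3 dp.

bias = −0.994

mean(θ*) = (17.96 + 10.08 + 15.31 + 14.91 + 15.99 + 9.17 + 16.29 + 12.26) / 8 = 13.9962
bias = 13.9962 − 14.99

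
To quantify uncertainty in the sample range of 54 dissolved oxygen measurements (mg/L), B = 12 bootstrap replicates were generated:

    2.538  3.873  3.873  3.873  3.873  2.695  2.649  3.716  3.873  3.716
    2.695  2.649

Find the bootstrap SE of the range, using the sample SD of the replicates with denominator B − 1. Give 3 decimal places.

SE* = 0.613

Bootstrap SE is the standard deviation of the 12 replicate ranges.
Mean of replicates: (2.538 + 3.873 + 3.873 + 3.873 + 3.873 + 2.695 + 2.649 + 3.716 + 3.873 + 3.716 + 2.695 + 2.649) / 12 = 40.0230 / 12 = 3.3353
Sum of squared deviations: (−0.7973)² + (+0.5377)² + (+0.5377)² + (+0.5377)² + (+0.5377)² + (−0.6403)² + (−0.6863)² + (+0.3807)² + (+0.5377)² + (+0.3807)² + (−0.6403)² + (−0.6863)² = 4.1331
Variance = 4.1331 / 11 = 0.3757
SE* = √0.3757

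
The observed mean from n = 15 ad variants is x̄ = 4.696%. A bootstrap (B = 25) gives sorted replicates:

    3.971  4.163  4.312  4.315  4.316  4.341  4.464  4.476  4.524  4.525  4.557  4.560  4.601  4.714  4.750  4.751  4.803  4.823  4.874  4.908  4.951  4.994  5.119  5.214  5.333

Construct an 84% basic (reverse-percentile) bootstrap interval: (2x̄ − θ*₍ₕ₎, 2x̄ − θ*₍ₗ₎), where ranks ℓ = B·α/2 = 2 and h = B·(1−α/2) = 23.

Percentile endpoints at ranks 2 and 23: θ*₍2₎ = 4.163, θ*₍23₎ = 5.119.
Basic interval reflects these around x̄:
  lower = 2 × 4.696 − 5.119 = 4.273
  upper = 2 × 4.696 − 4.163 = 5.229

(4.273, 5.229)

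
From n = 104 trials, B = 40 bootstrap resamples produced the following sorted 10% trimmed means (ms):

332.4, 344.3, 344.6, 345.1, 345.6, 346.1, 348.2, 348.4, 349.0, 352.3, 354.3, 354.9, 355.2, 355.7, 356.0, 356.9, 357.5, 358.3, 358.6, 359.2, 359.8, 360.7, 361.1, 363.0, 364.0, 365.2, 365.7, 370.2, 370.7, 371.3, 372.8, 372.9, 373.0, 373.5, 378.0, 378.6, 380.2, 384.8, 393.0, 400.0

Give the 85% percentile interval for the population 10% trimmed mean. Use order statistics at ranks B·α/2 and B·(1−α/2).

α = 0.15; lower rank = 40 × 0.075 = 3; upper rank = 40 × 0.925 = 37.
The 3rd smallest replicate is 344.6; the 37th is 380.2.

(344.6, 380.2)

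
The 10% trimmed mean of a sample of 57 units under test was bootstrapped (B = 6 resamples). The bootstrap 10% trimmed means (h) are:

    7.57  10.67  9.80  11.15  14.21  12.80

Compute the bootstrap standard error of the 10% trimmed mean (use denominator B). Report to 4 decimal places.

Bootstrap SE is the standard deviation of the 6 replicate 10% trimmed means.
Mean of replicates: (7.57 + 10.67 + 9.80 + 11.15 + 14.21 + 12.80) / 6 = 66.20000 / 6 = 11.03333
Sum of squared deviations: (−3.46333)² + (−0.36333)² + (−1.23333)² + (+0.11667)² + (+3.17667)² + (+1.76667)² = 26.87373
Variance = 26.87373 / 6 = 4.47896
SE* = √4.47896

SE* = 2.1164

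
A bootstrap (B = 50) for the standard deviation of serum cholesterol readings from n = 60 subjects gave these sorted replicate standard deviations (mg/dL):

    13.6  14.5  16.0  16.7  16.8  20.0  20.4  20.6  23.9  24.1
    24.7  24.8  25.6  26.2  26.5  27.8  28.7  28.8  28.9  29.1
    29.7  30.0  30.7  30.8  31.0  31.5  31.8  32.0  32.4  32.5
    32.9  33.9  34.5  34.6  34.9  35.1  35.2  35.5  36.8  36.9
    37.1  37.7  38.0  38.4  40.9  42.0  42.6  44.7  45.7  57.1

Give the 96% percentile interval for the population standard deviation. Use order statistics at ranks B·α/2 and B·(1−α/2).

(13.6, 45.7)

α = 0.04; lower rank = 50 × 0.020 = 1; upper rank = 50 × 0.980 = 49.
The 1st smallest replicate is 13.6; the 49th is 45.7.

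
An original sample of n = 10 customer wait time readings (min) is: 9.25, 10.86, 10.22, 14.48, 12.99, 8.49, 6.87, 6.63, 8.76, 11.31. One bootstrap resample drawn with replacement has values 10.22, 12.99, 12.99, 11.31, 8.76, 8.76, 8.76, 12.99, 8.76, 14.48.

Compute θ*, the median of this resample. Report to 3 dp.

θ* = 10.765

Sorted: 8.76, 8.76, 8.76, 8.76, 10.22, 11.31, 12.99, 12.99, 12.99, 14.48
Median = average of the two middle values = 10.765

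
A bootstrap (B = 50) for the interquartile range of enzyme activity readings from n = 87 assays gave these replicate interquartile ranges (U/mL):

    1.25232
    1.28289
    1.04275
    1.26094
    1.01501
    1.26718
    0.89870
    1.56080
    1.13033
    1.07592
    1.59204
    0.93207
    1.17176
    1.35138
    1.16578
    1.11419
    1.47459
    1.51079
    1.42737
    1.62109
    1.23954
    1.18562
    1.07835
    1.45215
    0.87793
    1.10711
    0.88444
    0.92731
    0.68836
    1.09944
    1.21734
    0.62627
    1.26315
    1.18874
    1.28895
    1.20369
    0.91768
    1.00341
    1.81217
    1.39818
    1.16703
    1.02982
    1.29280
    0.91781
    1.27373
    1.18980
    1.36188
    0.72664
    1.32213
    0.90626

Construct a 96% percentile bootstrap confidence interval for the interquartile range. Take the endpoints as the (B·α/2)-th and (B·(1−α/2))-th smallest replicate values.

Sorted replicates: 0.62627, 0.68836, 0.72664, 0.87793, 0.88444, 0.89870, 0.90626, 0.91768, 0.91781, 0.92731, 0.93207, 1.00341, 1.01501, 1.02982, 1.04275, 1.07592, 1.07835, 1.09944, 1.10711, 1.11419, 1.13033, 1.16578, 1.16703, 1.17176, 1.18562, 1.18874, 1.18980, 1.20369, 1.21734, 1.23954, 1.25232, 1.26094, 1.26315, 1.26718, 1.27373, 1.28289, 1.28895, 1.29280, 1.32213, 1.35138, 1.36188, 1.39818, 1.42737, 1.45215, 1.47459, 1.51079, 1.56080, 1.59204, 1.62109, 1.81217
α = 0.04; lower rank = 50 × 0.020 = 1; upper rank = 50 × 0.980 = 49.
The 1st smallest replicate is 0.62627; the 49th is 1.62109.

(0.62627, 1.62109)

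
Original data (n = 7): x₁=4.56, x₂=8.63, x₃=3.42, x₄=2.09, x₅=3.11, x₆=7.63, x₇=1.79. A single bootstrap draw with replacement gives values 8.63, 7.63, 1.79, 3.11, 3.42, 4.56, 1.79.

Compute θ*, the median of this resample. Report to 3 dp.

θ* = 3.420

Sorted: 1.79, 1.79, 3.11, 3.42, 4.56, 7.63, 8.63
Median = middle value = 3.420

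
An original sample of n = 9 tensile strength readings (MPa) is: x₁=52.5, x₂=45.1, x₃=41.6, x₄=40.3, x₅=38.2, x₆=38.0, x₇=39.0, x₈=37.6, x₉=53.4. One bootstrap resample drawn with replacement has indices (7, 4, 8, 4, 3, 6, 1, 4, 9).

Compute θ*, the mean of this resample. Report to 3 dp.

Resample values: 39.0, 40.3, 37.6, 40.3, 41.6, 38.0, 52.5, 40.3, 53.4.
Mean = (39.0 + 40.3 + 37.6 + 40.3 + 41.6 + 38.0 + 52.5 + 40.3 + 53.4) / 9 = 383.00 / 9 = 42.556

θ* = 42.556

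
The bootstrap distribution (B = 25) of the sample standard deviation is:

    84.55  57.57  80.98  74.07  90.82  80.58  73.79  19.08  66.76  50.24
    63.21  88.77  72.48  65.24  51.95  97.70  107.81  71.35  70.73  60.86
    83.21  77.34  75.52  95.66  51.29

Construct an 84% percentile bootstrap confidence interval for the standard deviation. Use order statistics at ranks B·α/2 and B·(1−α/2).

Sorted replicates: 19.08, 50.24, 51.29, 51.95, 57.57, 60.86, 63.21, 65.24, 66.76, 70.73, 71.35, 72.48, 73.79, 74.07, 75.52, 77.34, 80.58, 80.98, 83.21, 84.55, 88.77, 90.82, 95.66, 97.70, 107.81
α = 0.16; lower rank = 25 × 0.080 = 2; upper rank = 25 × 0.920 = 23.
The 2nd smallest replicate is 50.24; the 23rd is 95.66.

(50.24, 95.66)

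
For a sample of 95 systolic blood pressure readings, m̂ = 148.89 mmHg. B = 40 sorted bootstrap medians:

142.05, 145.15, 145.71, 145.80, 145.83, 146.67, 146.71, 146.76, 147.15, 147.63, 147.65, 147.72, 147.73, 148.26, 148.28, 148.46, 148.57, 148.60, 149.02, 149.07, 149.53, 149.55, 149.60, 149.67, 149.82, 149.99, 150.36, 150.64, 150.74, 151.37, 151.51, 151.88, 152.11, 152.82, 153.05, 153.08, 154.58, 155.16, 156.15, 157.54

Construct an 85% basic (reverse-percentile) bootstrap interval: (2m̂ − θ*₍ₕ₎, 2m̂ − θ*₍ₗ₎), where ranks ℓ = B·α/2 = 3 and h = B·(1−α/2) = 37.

Percentile endpoints at ranks 3 and 37: θ*₍3₎ = 145.71, θ*₍37₎ = 154.58.
Basic interval reflects these around m̂:
  lower = 2 × 148.89 − 154.58 = 143.20
  upper = 2 × 148.89 − 145.71 = 152.07

(143.20, 152.07)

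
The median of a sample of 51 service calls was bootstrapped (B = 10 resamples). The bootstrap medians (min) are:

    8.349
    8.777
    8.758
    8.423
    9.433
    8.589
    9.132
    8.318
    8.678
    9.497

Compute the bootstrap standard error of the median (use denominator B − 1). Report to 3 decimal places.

SE* = 0.426

Bootstrap SE is the standard deviation of the 10 replicate medians.
Mean of replicates: (8.349 + 8.777 + 8.758 + 8.423 + 9.433 + 8.589 + 9.132 + 8.318 + 8.678 + 9.497) / 10 = 87.9540 / 10 = 8.7954
Sum of squared deviations: (−0.4464)² + (−0.0184)² + (−0.0374)² + (−0.3724)² + (+0.6376)² + (−0.2064)² + (+0.3366)² + (−0.4774)² + (−0.1174)² + (+0.7016)² = 1.6361
Variance = 1.6361 / 9 = 0.1818
SE* = √0.1818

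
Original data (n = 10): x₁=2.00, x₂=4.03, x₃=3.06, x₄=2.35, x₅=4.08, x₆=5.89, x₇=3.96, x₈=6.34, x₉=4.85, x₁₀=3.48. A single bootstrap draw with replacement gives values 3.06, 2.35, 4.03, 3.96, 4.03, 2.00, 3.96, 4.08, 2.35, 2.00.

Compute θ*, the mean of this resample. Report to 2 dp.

θ* = 3.18

Mean = (3.06 + 2.35 + 4.03 + 3.96 + 4.03 + 2.00 + 3.96 + 4.08 + 2.35 + 2.00) / 10 = 31.820 / 10 = 3.18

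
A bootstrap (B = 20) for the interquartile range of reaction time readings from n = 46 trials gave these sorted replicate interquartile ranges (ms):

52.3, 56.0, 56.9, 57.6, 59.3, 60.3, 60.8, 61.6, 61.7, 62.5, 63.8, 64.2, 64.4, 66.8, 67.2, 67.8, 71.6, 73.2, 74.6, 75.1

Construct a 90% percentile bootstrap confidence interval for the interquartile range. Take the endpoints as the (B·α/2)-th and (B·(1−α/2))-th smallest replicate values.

α = 0.10; lower rank = 20 × 0.050 = 1; upper rank = 20 × 0.950 = 19.
The 1st smallest replicate is 52.3; the 19th is 74.6.

(52.3, 74.6)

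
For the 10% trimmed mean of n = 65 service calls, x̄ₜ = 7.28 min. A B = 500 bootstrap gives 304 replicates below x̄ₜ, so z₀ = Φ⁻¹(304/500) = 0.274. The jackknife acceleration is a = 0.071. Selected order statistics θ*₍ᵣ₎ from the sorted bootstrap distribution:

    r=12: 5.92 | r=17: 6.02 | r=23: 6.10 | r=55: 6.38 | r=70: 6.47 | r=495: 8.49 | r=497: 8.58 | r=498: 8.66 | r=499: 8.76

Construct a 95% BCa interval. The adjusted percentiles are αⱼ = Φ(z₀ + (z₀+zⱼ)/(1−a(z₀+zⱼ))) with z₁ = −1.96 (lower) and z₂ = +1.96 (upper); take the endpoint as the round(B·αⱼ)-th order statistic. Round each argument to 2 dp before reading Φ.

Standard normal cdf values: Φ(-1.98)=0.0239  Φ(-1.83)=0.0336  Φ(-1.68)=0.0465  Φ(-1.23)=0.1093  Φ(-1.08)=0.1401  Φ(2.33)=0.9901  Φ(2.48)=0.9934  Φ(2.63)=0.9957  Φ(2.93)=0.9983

Lower: z₀ + z₁ = 0.274 + (-1.960) = -1.686; 1 − a(z₀+z₁) = 1 − (0.071)(-1.686) = 1.1197; argument = 0.274 + (-1.686)/1.1197 = -1.2318 → -1.23.
α₁ = Φ(-1.23) = 0.1093; rank = round(500 × 0.1093) = 55; θ*₍55₎ = 6.38.
Upper: z₀ + z₂ = 2.234; 1 − a(z₀+z₂) = 0.8414; argument = 2.9291 → 2.93; α₂ = 0.9983; rank = 499; θ*₍499₎ = 8.76.

(6.38, 8.76)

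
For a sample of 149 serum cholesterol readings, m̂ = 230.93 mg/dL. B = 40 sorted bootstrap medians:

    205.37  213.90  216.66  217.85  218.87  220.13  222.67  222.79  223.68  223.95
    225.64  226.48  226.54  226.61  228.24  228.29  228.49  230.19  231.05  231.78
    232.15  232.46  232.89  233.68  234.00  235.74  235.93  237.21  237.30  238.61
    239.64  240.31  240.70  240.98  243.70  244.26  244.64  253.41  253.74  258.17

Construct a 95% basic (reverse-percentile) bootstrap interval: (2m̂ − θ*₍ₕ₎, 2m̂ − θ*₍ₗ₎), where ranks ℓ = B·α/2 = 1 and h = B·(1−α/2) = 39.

Percentile endpoints at ranks 1 and 39: θ*₍1₎ = 205.37, θ*₍39₎ = 253.74.
Basic interval reflects these around m̂:
  lower = 2 × 230.93 − 253.74 = 208.12
  upper = 2 × 230.93 − 205.37 = 256.49

(208.12, 256.49)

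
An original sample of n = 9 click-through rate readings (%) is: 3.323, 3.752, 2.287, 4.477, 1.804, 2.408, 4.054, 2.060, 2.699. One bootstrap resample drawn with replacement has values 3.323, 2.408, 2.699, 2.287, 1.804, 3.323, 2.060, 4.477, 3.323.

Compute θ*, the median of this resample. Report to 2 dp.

θ* = 2.70

Sorted: 1.804, 2.060, 2.287, 2.408, 2.699, 3.323, 3.323, 3.323, 4.477
Median = middle value = 2.70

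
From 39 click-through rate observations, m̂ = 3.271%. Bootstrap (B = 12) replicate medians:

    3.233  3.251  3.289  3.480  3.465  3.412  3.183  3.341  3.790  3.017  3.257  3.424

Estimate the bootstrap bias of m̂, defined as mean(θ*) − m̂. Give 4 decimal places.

bias = +0.0742

mean(θ*) = (3.233 + 3.251 + 3.289 + 3.480 + 3.465 + 3.412 + 3.183 + 3.341 + 3.790 + 3.017 + 3.257 + 3.424) / 12 = 3.34517
bias = 3.34517 − 3.271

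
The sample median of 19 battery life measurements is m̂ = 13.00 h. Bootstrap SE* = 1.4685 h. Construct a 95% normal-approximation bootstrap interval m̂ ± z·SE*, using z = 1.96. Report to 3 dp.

(10.122, 15.878)

Margin = 1.96 × 1.4685 = 2.8783
Interval: 13.00 ± 2.8783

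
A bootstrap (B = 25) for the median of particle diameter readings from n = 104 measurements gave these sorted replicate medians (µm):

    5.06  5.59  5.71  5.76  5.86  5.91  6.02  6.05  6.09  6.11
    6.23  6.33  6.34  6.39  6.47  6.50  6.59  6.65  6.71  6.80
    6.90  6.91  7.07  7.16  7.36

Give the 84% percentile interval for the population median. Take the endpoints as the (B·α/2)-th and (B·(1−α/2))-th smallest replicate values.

α = 0.16; lower rank = 25 × 0.080 = 2; upper rank = 25 × 0.920 = 23.
The 2nd smallest replicate is 5.59; the 23rd is 7.07.

(5.59, 7.07)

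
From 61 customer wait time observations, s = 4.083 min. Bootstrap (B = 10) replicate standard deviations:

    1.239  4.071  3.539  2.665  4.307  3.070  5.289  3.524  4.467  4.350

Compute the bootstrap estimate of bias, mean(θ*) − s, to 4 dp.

mean(θ*) = (1.239 + 4.071 + 3.539 + 2.665 + 4.307 + 3.070 + 5.289 + 3.524 + 4.467 + 4.350) / 10 = 3.65210
bias = 3.65210 − 4.083

bias = −0.4309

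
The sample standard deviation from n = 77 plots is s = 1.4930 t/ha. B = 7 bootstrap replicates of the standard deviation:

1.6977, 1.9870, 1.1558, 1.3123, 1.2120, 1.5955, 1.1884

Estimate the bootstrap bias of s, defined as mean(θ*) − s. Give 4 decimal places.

mean(θ*) = (1.6977 + 1.9870 + 1.1558 + 1.3123 + 1.2120 + 1.5955 + 1.1884) / 7 = 1.44981
bias = 1.44981 − 1.4930

bias = −0.0432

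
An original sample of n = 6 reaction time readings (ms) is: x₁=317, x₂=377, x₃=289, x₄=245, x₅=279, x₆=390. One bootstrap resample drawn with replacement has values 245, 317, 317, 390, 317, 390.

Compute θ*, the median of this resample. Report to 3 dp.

θ* = 317.000

Sorted: 245, 317, 317, 317, 390, 390
Median = average of the two middle values = 317.000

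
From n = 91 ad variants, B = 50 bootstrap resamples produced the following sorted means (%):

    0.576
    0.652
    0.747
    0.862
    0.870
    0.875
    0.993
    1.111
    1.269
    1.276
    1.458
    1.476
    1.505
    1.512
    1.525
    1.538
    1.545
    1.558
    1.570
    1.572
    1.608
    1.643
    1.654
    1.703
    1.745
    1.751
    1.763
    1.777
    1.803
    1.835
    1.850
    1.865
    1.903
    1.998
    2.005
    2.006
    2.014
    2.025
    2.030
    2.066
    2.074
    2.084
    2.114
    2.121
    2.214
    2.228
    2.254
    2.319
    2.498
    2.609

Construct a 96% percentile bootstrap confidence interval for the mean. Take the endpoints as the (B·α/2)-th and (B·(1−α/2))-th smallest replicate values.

α = 0.04; lower rank = 50 × 0.020 = 1; upper rank = 50 × 0.980 = 49.
The 1st smallest replicate is 0.576; the 49th is 2.498.

(0.576, 2.498)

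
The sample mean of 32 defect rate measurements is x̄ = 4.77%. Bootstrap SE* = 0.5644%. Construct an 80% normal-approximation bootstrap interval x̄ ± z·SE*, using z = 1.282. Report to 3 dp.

Margin = 1.282 × 0.5644 = 0.7236
Interval: 4.77 ± 0.7236

(4.046, 5.494)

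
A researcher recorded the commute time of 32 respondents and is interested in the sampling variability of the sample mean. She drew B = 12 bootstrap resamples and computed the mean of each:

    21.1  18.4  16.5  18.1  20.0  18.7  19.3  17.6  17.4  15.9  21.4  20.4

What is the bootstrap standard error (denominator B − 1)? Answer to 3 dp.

SE* = 1.758

Bootstrap SE is the standard deviation of the 12 replicate means.
Mean of replicates: (21.1 + 18.4 + 16.5 + 18.1 + 20.0 + 18.7 + 19.3 + 17.6 + 17.4 + 15.9 + 21.4 + 20.4) / 12 = 224.8000 / 12 = 18.7333
Sum of squared deviations: (+2.3667)² + (−0.3333)² + (−2.2333)² + (−0.6333)² + (+1.2667)² + (−0.0333)² + (+0.5667)² + (−1.1333)² + (−1.3333)² + (−2.8333)² + (+2.6667)² + (+1.6667)² = 34.0067
Variance = 34.0067 / 11 = 3.0915
SE* = √3.0915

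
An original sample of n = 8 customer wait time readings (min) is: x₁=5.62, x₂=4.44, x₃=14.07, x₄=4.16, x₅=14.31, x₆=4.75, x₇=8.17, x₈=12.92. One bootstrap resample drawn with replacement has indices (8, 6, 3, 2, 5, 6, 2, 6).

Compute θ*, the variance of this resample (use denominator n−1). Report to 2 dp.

θ* = 22.55

Resample values: 12.92, 4.75, 14.07, 4.44, 14.31, 4.75, 4.44, 4.75.
Mean = 8.0538; sum of squared deviations = 157.8790
s² = 157.8790 / 7 = 22.5541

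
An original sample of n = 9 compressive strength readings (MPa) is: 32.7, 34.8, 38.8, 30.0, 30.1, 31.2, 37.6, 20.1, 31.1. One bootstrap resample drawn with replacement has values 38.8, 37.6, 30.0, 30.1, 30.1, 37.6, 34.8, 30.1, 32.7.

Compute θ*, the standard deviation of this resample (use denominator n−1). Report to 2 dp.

Mean = 33.5333; sum of squared deviations = 110.9600
s² = 110.9600 / 8 = 13.8700
s = √13.8700 = 3.72

θ* = 3.72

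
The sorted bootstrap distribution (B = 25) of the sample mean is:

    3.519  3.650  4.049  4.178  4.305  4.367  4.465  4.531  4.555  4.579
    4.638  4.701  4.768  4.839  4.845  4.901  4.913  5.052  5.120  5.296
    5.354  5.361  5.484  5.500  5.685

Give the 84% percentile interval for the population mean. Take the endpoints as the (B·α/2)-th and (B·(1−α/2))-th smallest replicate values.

α = 0.16; lower rank = 25 × 0.080 = 2; upper rank = 25 × 0.920 = 23.
The 2nd smallest replicate is 3.650; the 23rd is 5.484.

(3.650, 5.484)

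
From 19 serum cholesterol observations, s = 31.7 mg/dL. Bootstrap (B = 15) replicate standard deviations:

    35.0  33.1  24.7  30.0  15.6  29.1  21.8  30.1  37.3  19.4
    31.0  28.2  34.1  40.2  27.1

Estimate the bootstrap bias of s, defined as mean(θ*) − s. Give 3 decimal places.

mean(θ*) = (35.0 + 33.1 + 24.7 + 30.0 + 15.6 + 29.1 + 21.8 + 30.1 + 37.3 + 19.4 + 31.0 + 28.2 + 34.1 + 40.2 + 27.1) / 15 = 29.1133
bias = 29.1133 − 31.7

bias = −2.587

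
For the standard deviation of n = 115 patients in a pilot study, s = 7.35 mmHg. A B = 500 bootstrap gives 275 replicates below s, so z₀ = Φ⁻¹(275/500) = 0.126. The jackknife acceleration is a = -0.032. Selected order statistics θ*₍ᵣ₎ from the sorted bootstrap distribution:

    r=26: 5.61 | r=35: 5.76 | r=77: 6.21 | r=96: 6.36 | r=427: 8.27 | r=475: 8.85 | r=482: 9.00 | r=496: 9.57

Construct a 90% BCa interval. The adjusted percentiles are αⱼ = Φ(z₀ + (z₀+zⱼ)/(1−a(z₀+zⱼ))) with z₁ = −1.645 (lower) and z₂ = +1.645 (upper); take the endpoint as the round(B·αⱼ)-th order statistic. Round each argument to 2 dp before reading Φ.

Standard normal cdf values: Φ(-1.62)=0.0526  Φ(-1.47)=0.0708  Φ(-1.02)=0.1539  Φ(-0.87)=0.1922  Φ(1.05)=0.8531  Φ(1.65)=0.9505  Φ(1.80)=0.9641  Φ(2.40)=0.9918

Lower: z₀ + z₁ = 0.126 + (-1.645) = -1.519; 1 − a(z₀+z₁) = 1 − (-0.032)(-1.519) = 0.9514; argument = 0.126 + (-1.519)/0.9514 = -1.4706 → -1.47.
α₁ = Φ(-1.47) = 0.0708; rank = round(500 × 0.0708) = 35; θ*₍35₎ = 5.76.
Upper: z₀ + z₂ = 1.771; 1 − a(z₀+z₂) = 1.0567; argument = 1.8020 → 1.80; α₂ = 0.9641; rank = 482; θ*₍482₎ = 9.00.

(5.76, 9.00)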